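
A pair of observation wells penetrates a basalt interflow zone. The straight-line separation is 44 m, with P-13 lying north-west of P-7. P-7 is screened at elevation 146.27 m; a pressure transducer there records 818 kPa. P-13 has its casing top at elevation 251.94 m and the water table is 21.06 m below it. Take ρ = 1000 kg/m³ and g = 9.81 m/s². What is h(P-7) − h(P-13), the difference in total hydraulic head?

Δh ≈ -1.23 m

Pressure head at P-7: ψ = P/(ρg) = 818×1000 / (1000 × 9.81) = 83.38 m.
Total head at P-7: h = z + ψ = 146.27 + 83.38 = 229.65 m.
Total head at P-13: h = 251.94 − 21.06 = 230.88 m.
Head difference: h(P-7) − h(P-13) = 229.65 − 230.88 = -1.23 m.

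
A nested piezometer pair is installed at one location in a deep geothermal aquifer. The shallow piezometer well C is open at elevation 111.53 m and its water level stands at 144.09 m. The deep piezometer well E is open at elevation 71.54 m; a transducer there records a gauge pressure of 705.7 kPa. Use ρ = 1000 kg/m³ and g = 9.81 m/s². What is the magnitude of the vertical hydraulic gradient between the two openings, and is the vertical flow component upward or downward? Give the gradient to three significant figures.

Total head at well C: h = 144.09 m (water level in the standpipe).
Pressure head at well E: ψ = P/(ρg) = 705.7×1000 / (1000 × 9.81) = 71.94 m.
Total head at well E: h = z + ψ = 71.54 + 71.94 = 143.48 m.
Δh = h(well C) − h(well E) = 144.09 − 143.48 = 0.61 m.
Vertical separation Δz = 111.53 − 71.54 = 39.99 m.
|i_v| = |Δh| / Δz = 0.61 / 39.99 = 0.0153.
Head is higher in the shallow piezometer, so vertical flow is downward (recharge condition).

|i_v| ≈ 0.0153; vertical flow is downward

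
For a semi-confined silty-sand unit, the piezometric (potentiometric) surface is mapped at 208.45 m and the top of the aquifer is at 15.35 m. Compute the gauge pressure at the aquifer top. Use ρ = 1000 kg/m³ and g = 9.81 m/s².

Pressure head at the aquifer top: ψ = h − z = 208.45 − 15.35 = 193.10 m.
P = ρgψ = 1000 × 9.81 × 193.10 = 1894311 Pa ≈ 1890 kPa.

P ≈ 1890 kPa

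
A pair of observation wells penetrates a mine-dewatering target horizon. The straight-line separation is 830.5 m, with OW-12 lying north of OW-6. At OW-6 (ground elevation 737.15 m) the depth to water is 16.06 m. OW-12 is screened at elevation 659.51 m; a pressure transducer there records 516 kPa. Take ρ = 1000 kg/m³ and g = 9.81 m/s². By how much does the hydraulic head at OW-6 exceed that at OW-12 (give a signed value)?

Total head at OW-6: h = 737.15 − 16.06 = 721.09 m.
Pressure head at OW-12: ψ = P/(ρg) = 516×1000 / (1000 × 9.81) = 52.60 m.
Total head at OW-12: h = z + ψ = 659.51 + 52.60 = 712.11 m.
Head difference: h(OW-6) − h(OW-12) = 721.09 − 712.11 = 8.98 m.

Δh ≈ 8.98 m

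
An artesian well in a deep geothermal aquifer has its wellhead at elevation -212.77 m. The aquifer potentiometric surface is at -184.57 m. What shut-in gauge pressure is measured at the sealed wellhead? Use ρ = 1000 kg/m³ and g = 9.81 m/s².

P ≈ 277 kPa

Head above the cap: Δh = -184.57 − (-212.77) = 28.20 m.
P = ρgΔh = 1000 × 9.81 × 28.20 = 276642 Pa ≈ 277 kPa.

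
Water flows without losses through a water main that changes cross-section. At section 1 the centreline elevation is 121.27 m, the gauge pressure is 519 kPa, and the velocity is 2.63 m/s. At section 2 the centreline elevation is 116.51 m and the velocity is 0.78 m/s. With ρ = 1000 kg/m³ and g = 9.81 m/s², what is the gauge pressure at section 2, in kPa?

P₂ ≈ 569 kPa

Pressure head at 1: ψ₁ = P₁/(ρg) = 519×1000 / (1000 × 9.81) = 52.91 m.
Velocity heads: v₁²/2g = 2.63²/19.62 = 0.353 m; v₂²/2g = 0.78²/19.62 = 0.031 m.
Total head H = z₁ + ψ₁ + v₁²/2g = 121.27 + 52.91 + 0.353 = 174.53 m.
ψ₂ = H − z₂ − v₂²/2g = 174.53 − 116.51 − 0.031 = 57.99 m.
P₂ = ρgψ₂ = 1000 × 9.81 × 57.99 ≈ 569 kPa.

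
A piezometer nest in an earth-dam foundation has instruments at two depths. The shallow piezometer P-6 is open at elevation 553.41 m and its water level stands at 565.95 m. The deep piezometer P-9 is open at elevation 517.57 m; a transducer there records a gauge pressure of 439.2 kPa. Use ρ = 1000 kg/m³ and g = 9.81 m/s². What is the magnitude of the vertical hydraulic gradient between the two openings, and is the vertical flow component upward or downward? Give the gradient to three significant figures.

Total head at P-6: h = 565.95 m (water level in the standpipe).
Pressure head at P-9: ψ = P/(ρg) = 439.2×1000 / (1000 × 9.81) = 44.77 m.
Total head at P-9: h = z + ψ = 517.57 + 44.77 = 562.34 m.
Δh = h(P-6) − h(P-9) = 565.95 − 562.34 = 3.61 m.
Vertical separation Δz = 553.41 − 517.57 = 35.84 m.
|i_v| = |Δh| / Δz = 3.61 / 35.84 = 0.101.
Head is higher in the shallow piezometer, so vertical flow is downward (recharge condition).

|i_v| ≈ 0.101; vertical flow is downward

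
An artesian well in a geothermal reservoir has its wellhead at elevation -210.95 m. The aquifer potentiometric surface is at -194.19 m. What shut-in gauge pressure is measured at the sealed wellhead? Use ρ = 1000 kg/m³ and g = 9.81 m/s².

P ≈ 164 kPa

Head above the cap: Δh = -194.19 − (-210.95) = 16.76 m.
P = ρgΔh = 1000 × 9.81 × 16.76 = 164416 Pa ≈ 164 kPa.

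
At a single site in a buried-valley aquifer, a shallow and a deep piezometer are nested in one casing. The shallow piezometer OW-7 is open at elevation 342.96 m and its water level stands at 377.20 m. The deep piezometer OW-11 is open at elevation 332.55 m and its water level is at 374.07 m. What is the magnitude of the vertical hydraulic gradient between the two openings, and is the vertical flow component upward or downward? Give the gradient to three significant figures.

|i_v| ≈ 0.301; vertical flow is downward

Total head at OW-7: h = 377.20 m (water level in the standpipe).
Total head at OW-11: h = 374.07 m.
Δh = h(OW-7) − h(OW-11) = 377.20 − 374.07 = 3.13 m.
Vertical separation Δz = 342.96 − 332.55 = 10.41 m.
|i_v| = |Δh| / Δz = 3.13 / 10.41 = 0.301.
Head is higher in the shallow piezometer, so vertical flow is downward (recharge condition).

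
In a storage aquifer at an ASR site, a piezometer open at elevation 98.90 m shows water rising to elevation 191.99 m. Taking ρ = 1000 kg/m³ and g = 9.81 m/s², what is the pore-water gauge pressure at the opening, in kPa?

Pressure head ψ = h − z = 191.99 − 98.90 = 93.09 m.
P = ρgψ = 1000 × 9.81 × 93.09 = 913213 Pa ≈ 913 kPa.

P ≈ 913 kPa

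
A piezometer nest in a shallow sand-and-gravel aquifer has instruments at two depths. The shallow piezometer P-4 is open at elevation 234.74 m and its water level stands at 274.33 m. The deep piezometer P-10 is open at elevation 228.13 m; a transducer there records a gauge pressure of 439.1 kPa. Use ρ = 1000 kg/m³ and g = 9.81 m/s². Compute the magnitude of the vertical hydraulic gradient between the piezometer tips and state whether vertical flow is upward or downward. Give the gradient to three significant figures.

|i_v| ≈ 0.218; vertical flow is downward

Total head at P-4: h = 274.33 m (water level in the standpipe).
Pressure head at P-10: ψ = P/(ρg) = 439.1×1000 / (1000 × 9.81) = 44.76 m.
Total head at P-10: h = z + ψ = 228.13 + 44.76 = 272.89 m.
Δh = h(P-4) − h(P-10) = 274.33 − 272.89 = 1.44 m.
Vertical separation Δz = 234.74 − 228.13 = 6.61 m.
|i_v| = |Δh| / Δz = 1.44 / 6.61 = 0.218.
Head is higher in the shallow piezometer, so vertical flow is downward (recharge condition).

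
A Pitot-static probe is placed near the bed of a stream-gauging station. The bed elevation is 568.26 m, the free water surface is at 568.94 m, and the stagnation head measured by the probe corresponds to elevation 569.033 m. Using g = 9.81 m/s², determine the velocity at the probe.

v ≈ 1.35 m/s

Near the bed, under hydrostatic conditions, the piezometric head (z + ψ) equals the free-surface elevation, 568.94 m.
Velocity head = total − piezometric = 569.033 − 568.94 = 0.093 m.
v = √(2g·h_v) = √(2 × 9.81 × 0.093) = 1.35 m/s.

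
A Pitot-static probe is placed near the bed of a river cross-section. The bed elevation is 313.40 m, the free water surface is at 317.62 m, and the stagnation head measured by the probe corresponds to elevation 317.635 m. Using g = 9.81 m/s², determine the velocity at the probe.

v ≈ 0.542 m/s

Near the bed, under hydrostatic conditions, the piezometric head (z + ψ) equals the free-surface elevation, 317.62 m.
Velocity head = total − piezometric = 317.635 − 317.62 = 0.015 m.
v = √(2g·h_v) = √(2 × 9.81 × 0.015) = 0.542 m/s.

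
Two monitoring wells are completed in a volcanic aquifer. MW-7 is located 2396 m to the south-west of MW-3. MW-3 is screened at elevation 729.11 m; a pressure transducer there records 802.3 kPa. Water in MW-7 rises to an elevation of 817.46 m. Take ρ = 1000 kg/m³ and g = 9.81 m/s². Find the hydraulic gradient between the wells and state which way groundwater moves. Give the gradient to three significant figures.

Pressure head at MW-3: ψ = P/(ρg) = 802.3×1000 / (1000 × 9.81) = 81.78 m.
Total head at MW-3: h = z + ψ = 729.11 + 81.78 = 810.89 m.
Total head at MW-7: h = 817.46 m (water level in the piezometer is the total head).
Head difference: h(MW-3) − h(MW-7) = 810.89 − 817.46 = -6.57 m.
Hydraulic gradient: i = |Δh| / L = 6.57 / 2396 = 0.00274.
Flow is from higher to lower head: from MW-7 toward MW-3, i.e. toward the north-east.

i ≈ 0.00274; groundwater flows toward the north-east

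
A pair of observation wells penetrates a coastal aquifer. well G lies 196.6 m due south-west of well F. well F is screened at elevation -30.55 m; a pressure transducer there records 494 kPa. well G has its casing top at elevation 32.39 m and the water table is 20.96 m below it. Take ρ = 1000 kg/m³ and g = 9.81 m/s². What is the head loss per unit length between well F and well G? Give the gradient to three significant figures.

i ≈ 0.0426 m/m

Pressure head at well F: ψ = P/(ρg) = 494×1000 / (1000 × 9.81) = 50.36 m.
Total head at well F: h = z + ψ = -30.55 + 50.36 = 19.81 m.
Total head at well G: h = 32.39 − 20.96 = 11.43 m.
Head difference: h(well F) − h(well G) = 19.81 − 11.43 = 8.38 m.
Hydraulic gradient: i = |Δh| / L = 8.38 / 196.6 = 0.0426.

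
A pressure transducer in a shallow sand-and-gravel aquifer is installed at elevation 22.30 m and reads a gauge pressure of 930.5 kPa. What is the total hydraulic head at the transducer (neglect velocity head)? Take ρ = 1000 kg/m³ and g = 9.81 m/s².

ψ = P/(ρg) = 930.5×1000 / (1000 × 9.81) = 94.85 m.
h = z + ψ = 22.30 + 94.85 = 117.15 m.

h ≈ 117.15 m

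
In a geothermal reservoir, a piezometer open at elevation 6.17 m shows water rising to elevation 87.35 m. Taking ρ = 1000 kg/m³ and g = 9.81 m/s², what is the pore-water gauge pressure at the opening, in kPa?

Pressure head ψ = h − z = 87.35 − 6.17 = 81.18 m.
P = ρgψ = 1000 × 9.81 × 81.18 = 796376 Pa ≈ 796 kPa.

P ≈ 796 kPa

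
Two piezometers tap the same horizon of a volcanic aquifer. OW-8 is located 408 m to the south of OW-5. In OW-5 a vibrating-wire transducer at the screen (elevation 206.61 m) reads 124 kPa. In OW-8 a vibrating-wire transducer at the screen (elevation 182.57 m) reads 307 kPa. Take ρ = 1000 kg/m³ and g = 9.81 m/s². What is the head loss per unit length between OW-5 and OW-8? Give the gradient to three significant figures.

i ≈ 0.0132 m/m

Pressure head at OW-5: ψ = P/(ρg) = 124×1000 / (1000 × 9.81) = 12.64 m.
Total head at OW-5: h = z + ψ = 206.61 + 12.64 = 219.25 m.
Pressure head at OW-8: ψ = P/(ρg) = 307×1000 / (1000 × 9.81) = 31.29 m.
Total head at OW-8: h = z + ψ = 182.57 + 31.29 = 213.86 m.
Head difference: h(OW-5) − h(OW-8) = 219.25 − 213.86 = 5.39 m.
Hydraulic gradient: i = |Δh| / L = 5.39 / 408 = 0.0132.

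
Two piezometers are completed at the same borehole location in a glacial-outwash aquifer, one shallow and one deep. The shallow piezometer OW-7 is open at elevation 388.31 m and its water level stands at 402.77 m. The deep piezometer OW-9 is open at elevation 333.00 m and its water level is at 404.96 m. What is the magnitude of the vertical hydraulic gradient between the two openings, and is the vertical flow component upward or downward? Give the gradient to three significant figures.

Total head at OW-7: h = 402.77 m (water level in the standpipe).
Total head at OW-9: h = 404.96 m.
Δh = h(OW-7) − h(OW-9) = 402.77 − 404.96 = -2.19 m.
Vertical separation Δz = 388.31 − 333.00 = 55.31 m.
|i_v| = |Δh| / Δz = 2.19 / 55.31 = 0.0396.
Head is higher in the deep piezometer, so vertical flow is upward (discharge condition).

|i_v| ≈ 0.0396; vertical flow is upward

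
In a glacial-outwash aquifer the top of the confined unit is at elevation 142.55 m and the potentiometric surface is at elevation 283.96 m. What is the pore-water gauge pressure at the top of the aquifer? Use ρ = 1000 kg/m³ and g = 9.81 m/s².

P ≈ 1390 kPa

Pressure head at the aquifer top: ψ = h − z = 283.96 − 142.55 = 141.41 m.
P = ρgψ = 1000 × 9.81 × 141.41 = 1387232 Pa ≈ 1390 kPa.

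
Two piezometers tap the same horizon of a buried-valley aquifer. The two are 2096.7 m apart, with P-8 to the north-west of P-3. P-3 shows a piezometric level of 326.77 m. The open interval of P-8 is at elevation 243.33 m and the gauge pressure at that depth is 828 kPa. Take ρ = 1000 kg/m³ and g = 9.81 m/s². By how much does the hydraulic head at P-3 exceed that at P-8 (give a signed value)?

Δh ≈ -0.96 m

Total head at P-3: h = 326.77 m (water level in the piezometer is the total head).
Pressure head at P-8: ψ = P/(ρg) = 828×1000 / (1000 × 9.81) = 84.40 m.
Total head at P-8: h = z + ψ = 243.33 + 84.40 = 327.73 m.
Head difference: h(P-3) − h(P-8) = 326.77 − 327.73 = -0.96 m.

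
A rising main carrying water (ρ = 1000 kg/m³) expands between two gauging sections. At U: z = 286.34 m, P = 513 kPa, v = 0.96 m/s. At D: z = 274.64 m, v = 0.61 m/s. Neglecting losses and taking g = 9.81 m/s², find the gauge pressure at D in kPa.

Pressure head at U: ψ₁ = P₁/(ρg) = 513×1000 / (1000 × 9.81) = 52.29 m.
Velocity heads: v₁²/2g = 0.96²/19.62 = 0.047 m; v₂²/2g = 0.61²/19.62 = 0.019 m.
Total head H = z₁ + ψ₁ + v₁²/2g = 286.34 + 52.29 + 0.047 = 338.68 m.
ψ₂ = H − z₂ − v₂²/2g = 338.68 − 274.64 − 0.019 = 64.02 m.
P₂ = ρgψ₂ = 1000 × 9.81 × 64.02 ≈ 628 kPa.

P₂ ≈ 628 kPa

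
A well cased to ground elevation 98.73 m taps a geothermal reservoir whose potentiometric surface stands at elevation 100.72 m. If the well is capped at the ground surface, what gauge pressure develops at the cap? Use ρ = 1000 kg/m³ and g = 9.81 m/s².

Head above the cap: Δh = 100.72 − 98.73 = 1.99 m.
P = ρgΔh = 1000 × 9.81 × 1.99 = 19522 Pa ≈ 19.5 kPa.

P ≈ 19.5 kPa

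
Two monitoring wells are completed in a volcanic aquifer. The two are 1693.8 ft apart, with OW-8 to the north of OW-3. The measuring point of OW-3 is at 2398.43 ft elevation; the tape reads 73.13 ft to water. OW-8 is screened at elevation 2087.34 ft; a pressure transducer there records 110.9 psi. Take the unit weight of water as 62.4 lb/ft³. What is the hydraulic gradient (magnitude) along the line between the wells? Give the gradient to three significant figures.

i ≈ 0.0106

Total head at OW-3: h = 2398.43 − 73.13 = 2325.30 ft.
Pressure head at OW-8: ψ = 144·P/γ = 144 × 110.9 / 62.4 = 255.92 ft.
Total head at OW-8: h = z + ψ = 2087.34 + 255.92 = 2343.26 ft.
Head difference: h(OW-3) − h(OW-8) = 2325.30 − 2343.26 = -17.96 ft.
Hydraulic gradient: i = |Δh| / L = 17.96 / 1693.8 = 0.0106.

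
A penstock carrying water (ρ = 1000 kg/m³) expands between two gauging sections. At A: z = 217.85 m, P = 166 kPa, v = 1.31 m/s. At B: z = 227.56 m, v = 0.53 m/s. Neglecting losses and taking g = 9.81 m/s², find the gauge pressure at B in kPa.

Pressure head at A: ψ₁ = P₁/(ρg) = 166×1000 / (1000 × 9.81) = 16.92 m.
Velocity heads: v₁²/2g = 1.31²/19.62 = 0.087 m; v₂²/2g = 0.53²/19.62 = 0.014 m.
Total head H = z₁ + ψ₁ + v₁²/2g = 217.85 + 16.92 + 0.087 = 234.86 m.
ψ₂ = H − z₂ − v₂²/2g = 234.86 − 227.56 − 0.014 = 7.29 m.
P₂ = ρgψ₂ = 1000 × 9.81 × 7.29 ≈ 71.5 kPa.

P₂ ≈ 71.5 kPa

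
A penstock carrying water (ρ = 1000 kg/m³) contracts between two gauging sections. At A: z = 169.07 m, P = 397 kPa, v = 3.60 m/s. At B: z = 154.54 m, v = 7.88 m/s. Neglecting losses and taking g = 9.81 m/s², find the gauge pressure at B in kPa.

Pressure head at A: ψ₁ = P₁/(ρg) = 397×1000 / (1000 × 9.81) = 40.47 m.
Velocity heads: v₁²/2g = 3.60²/19.62 = 0.661 m; v₂²/2g = 7.88²/19.62 = 3.165 m.
Total head H = z₁ + ψ₁ + v₁²/2g = 169.07 + 40.47 + 0.661 = 210.20 m.
ψ₂ = H − z₂ − v₂²/2g = 210.20 − 154.54 − 3.165 = 52.49 m.
P₂ = ρgψ₂ = 1000 × 9.81 × 52.49 ≈ 515 kPa.

P₂ ≈ 515 kPa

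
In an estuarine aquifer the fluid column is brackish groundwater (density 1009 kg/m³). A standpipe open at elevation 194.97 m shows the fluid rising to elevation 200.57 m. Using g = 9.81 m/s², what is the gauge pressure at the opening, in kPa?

P ≈ 55.4 kPa

Pressure head ψ = h − z = 200.57 − 194.97 = 5.60 m.
P = ρgψ = 1009 × 9.81 × 5.60 = 55430 Pa ≈ 55.4 kPa.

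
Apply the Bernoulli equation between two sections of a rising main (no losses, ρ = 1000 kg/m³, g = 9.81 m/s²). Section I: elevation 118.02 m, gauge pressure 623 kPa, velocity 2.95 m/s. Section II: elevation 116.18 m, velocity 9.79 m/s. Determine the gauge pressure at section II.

P₂ ≈ 597 kPa

Pressure head at I: ψ₁ = P₁/(ρg) = 623×1000 / (1000 × 9.81) = 63.51 m.
Velocity heads: v₁²/2g = 2.95²/19.62 = 0.444 m; v₂²/2g = 9.79²/19.62 = 4.885 m.
Total head H = z₁ + ψ₁ + v₁²/2g = 118.02 + 63.51 + 0.444 = 181.97 m.
ψ₂ = H − z₂ − v₂²/2g = 181.97 − 116.18 − 4.885 = 60.90 m.
P₂ = ρgψ₂ = 1000 × 9.81 × 60.90 ≈ 597 kPa.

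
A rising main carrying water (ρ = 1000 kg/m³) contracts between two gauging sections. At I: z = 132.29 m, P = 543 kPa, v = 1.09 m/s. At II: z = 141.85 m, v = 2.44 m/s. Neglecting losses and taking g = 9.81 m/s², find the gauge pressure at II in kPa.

P₂ ≈ 447 kPa

Pressure head at I: ψ₁ = P₁/(ρg) = 543×1000 / (1000 × 9.81) = 55.35 m.
Velocity heads: v₁²/2g = 1.09²/19.62 = 0.061 m; v₂²/2g = 2.44²/19.62 = 0.303 m.
Total head H = z₁ + ψ₁ + v₁²/2g = 132.29 + 55.35 + 0.061 = 187.70 m.
ψ₂ = H − z₂ − v₂²/2g = 187.70 − 141.85 − 0.303 = 45.55 m.
P₂ = ρgψ₂ = 1000 × 9.81 × 45.55 ≈ 447 kPa.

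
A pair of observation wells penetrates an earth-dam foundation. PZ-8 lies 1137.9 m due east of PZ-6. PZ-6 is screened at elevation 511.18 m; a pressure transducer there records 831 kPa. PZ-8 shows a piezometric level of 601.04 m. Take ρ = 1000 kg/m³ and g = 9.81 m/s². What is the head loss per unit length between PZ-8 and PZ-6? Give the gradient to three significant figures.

i ≈ 0.00453 m/m

Pressure head at PZ-6: ψ = P/(ρg) = 831×1000 / (1000 × 9.81) = 84.71 m.
Total head at PZ-6: h = z + ψ = 511.18 + 84.71 = 595.89 m.
Total head at PZ-8: h = 601.04 m (water level in the piezometer is the total head).
Head difference: h(PZ-6) − h(PZ-8) = 595.89 − 601.04 = -5.15 m.
Hydraulic gradient: i = |Δh| / L = 5.15 / 1137.9 = 0.00453.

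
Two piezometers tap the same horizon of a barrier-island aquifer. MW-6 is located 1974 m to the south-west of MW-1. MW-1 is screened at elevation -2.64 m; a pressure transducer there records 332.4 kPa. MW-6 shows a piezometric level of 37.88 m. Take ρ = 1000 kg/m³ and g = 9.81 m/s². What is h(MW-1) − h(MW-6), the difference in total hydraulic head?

Δh ≈ -6.64 m

Pressure head at MW-1: ψ = P/(ρg) = 332.4×1000 / (1000 × 9.81) = 33.88 m.
Total head at MW-1: h = z + ψ = -2.64 + 33.88 = 31.24 m.
Total head at MW-6: h = 37.88 m (water level in the piezometer is the total head).
Head difference: h(MW-1) − h(MW-6) = 31.24 − 37.88 = -6.64 m.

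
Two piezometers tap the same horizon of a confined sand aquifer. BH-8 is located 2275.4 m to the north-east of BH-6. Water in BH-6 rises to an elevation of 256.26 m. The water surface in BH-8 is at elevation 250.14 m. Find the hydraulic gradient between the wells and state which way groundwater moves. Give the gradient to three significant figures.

Total head at BH-6: h = 256.26 m (water level in the piezometer is the total head).
Total head at BH-8: h = 250.14 m (water level in the piezometer is the total head).
Head difference: h(BH-6) − h(BH-8) = 256.26 − 250.14 = 6.12 m.
Hydraulic gradient: i = |Δh| / L = 6.12 / 2275.4 = 0.00269.
Flow is from higher to lower head: from BH-6 toward BH-8, i.e. toward the north-east.

i ≈ 0.00269; groundwater flows toward the north-east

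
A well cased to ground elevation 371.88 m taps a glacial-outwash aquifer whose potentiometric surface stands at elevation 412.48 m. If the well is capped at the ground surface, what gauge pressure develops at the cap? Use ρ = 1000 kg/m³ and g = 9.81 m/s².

P ≈ 398 kPa

Head above the cap: Δh = 412.48 − 371.88 = 40.60 m.
P = ρgΔh = 1000 × 9.81 × 40.60 = 398286 Pa ≈ 398 kPa.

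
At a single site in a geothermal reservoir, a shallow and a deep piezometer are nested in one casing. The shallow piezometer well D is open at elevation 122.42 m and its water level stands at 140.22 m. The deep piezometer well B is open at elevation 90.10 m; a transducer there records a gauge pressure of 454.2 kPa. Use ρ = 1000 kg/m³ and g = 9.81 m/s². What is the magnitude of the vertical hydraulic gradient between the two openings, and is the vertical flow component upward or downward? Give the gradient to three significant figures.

|i_v| ≈ 0.118; vertical flow is downward

Total head at well D: h = 140.22 m (water level in the standpipe).
Pressure head at well B: ψ = P/(ρg) = 454.2×1000 / (1000 × 9.81) = 46.30 m.
Total head at well B: h = z + ψ = 90.10 + 46.30 = 136.40 m.
Δh = h(well D) − h(well B) = 140.22 − 136.40 = 3.82 m.
Vertical separation Δz = 122.42 − 90.10 = 32.32 m.
|i_v| = |Δh| / Δz = 3.82 / 32.32 = 0.118.
Head is higher in the shallow piezometer, so vertical flow is downward (recharge condition).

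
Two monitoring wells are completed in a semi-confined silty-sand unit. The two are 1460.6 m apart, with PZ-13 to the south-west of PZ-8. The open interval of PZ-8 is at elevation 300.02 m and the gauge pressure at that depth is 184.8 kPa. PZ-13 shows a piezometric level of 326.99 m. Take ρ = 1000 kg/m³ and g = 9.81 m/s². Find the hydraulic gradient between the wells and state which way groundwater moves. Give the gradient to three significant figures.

Pressure head at PZ-8: ψ = P/(ρg) = 184.8×1000 / (1000 × 9.81) = 18.84 m.
Total head at PZ-8: h = z + ψ = 300.02 + 18.84 = 318.86 m.
Total head at PZ-13: h = 326.99 m (water level in the piezometer is the total head).
Head difference: h(PZ-8) − h(PZ-13) = 318.86 − 326.99 = -8.13 m.
Hydraulic gradient: i = |Δh| / L = 8.13 / 1460.6 = 0.00557.
Flow is from higher to lower head: from PZ-13 toward PZ-8, i.e. toward the north-east.

i ≈ 0.00557; groundwater flows toward the north-east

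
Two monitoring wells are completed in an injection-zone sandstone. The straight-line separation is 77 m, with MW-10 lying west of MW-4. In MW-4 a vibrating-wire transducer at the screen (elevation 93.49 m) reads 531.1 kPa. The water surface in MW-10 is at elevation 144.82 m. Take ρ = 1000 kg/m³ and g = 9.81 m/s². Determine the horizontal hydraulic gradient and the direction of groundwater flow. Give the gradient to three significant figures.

i ≈ 0.0365; groundwater flows toward the west

Pressure head at MW-4: ψ = P/(ρg) = 531.1×1000 / (1000 × 9.81) = 54.14 m.
Total head at MW-4: h = z + ψ = 93.49 + 54.14 = 147.63 m.
Total head at MW-10: h = 144.82 m (water level in the piezometer is the total head).
Head difference: h(MW-4) − h(MW-10) = 147.63 − 144.82 = 2.81 m.
Hydraulic gradient: i = |Δh| / L = 2.81 / 77 = 0.0365.
Flow is from higher to lower head: from MW-4 toward MW-10, i.e. toward the west.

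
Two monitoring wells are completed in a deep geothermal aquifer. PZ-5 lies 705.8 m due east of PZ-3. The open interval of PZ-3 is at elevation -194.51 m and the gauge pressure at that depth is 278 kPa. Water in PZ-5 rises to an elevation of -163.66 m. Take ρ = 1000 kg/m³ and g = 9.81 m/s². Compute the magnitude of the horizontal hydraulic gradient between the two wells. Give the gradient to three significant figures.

Pressure head at PZ-3: ψ = P/(ρg) = 278×1000 / (1000 × 9.81) = 28.34 m.
Total head at PZ-3: h = z + ψ = -194.51 + 28.34 = -166.17 m.
Total head at PZ-5: h = -163.66 m (water level in the piezometer is the total head).
Head difference: h(PZ-3) − h(PZ-5) = -166.17 − (-163.66) = -2.51 m.
Hydraulic gradient: i = |Δh| / L = 2.51 / 705.8 = 0.00356.

i ≈ 0.00356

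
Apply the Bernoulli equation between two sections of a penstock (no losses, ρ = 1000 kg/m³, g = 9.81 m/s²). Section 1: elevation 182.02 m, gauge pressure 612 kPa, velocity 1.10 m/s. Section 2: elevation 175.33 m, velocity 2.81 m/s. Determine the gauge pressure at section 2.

Pressure head at 1: ψ₁ = P₁/(ρg) = 612×1000 / (1000 × 9.81) = 62.39 m.
Velocity heads: v₁²/2g = 1.10²/19.62 = 0.062 m; v₂²/2g = 2.81²/19.62 = 0.402 m.
Total head H = z₁ + ψ₁ + v₁²/2g = 182.02 + 62.39 + 0.062 = 244.47 m.
ψ₂ = H − z₂ − v₂²/2g = 244.47 − 175.33 − 0.402 = 68.74 m.
P₂ = ρgψ₂ = 1000 × 9.81 × 68.74 ≈ 674 kPa.

P₂ ≈ 674 kPa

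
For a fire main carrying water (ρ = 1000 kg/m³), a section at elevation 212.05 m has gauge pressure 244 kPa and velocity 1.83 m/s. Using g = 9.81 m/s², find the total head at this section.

h ≈ 237.09 m

Pressure head ψ = P/(ρg) = 244×1000 / (1000 × 9.81) = 24.87 m.
Velocity head = v²/(2g) = 1.83² / (2 × 9.81) = 0.171 m.
h = z + ψ + v²/(2g) = 212.05 + 24.87 + 0.171 = 237.09 m.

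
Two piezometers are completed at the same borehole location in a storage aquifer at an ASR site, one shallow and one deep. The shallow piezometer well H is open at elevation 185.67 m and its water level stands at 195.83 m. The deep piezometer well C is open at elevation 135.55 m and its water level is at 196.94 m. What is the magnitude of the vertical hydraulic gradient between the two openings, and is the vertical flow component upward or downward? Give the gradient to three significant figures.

|i_v| ≈ 0.0221; vertical flow is upward

Total head at well H: h = 195.83 m (water level in the standpipe).
Total head at well C: h = 196.94 m.
Δh = h(well H) − h(well C) = 195.83 − 196.94 = -1.11 m.
Vertical separation Δz = 185.67 − 135.55 = 50.12 m.
|i_v| = |Δh| / Δz = 1.11 / 50.12 = 0.0221.
Head is higher in the deep piezometer, so vertical flow is upward (discharge condition).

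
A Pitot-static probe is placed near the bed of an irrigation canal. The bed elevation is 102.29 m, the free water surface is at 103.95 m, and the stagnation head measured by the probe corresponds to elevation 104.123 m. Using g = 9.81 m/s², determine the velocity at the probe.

v ≈ 1.84 m/s

Near the bed, under hydrostatic conditions, the piezometric head (z + ψ) equals the free-surface elevation, 103.95 m.
Velocity head = total − piezometric = 104.123 − 103.95 = 0.173 m.
v = √(2g·h_v) = √(2 × 9.81 × 0.173) = 1.84 m/s.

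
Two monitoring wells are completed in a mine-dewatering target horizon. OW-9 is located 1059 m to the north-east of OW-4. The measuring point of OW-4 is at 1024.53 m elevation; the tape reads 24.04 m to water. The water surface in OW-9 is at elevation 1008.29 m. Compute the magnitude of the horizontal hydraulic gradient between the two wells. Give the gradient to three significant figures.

Total head at OW-4: h = 1024.53 − 24.04 = 1000.49 m.
Total head at OW-9: h = 1008.29 m (water level in the piezometer is the total head).
Head difference: h(OW-4) − h(OW-9) = 1000.49 − 1008.29 = -7.80 m.
Hydraulic gradient: i = |Δh| / L = 7.80 / 1059 = 0.00737.

i ≈ 0.00737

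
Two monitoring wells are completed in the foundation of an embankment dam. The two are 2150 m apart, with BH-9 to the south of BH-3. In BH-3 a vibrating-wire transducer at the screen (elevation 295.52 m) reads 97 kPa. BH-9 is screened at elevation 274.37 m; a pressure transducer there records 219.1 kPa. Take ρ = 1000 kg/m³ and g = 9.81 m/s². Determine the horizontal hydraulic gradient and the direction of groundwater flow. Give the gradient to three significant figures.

Pressure head at BH-3: ψ = P/(ρg) = 97×1000 / (1000 × 9.81) = 9.89 m.
Total head at BH-3: h = z + ψ = 295.52 + 9.89 = 305.41 m.
Pressure head at BH-9: ψ = P/(ρg) = 219.1×1000 / (1000 × 9.81) = 22.33 m.
Total head at BH-9: h = z + ψ = 274.37 + 22.33 = 296.70 m.
Head difference: h(BH-3) − h(BH-9) = 305.41 − 296.70 = 8.71 m.
Hydraulic gradient: i = |Δh| / L = 8.71 / 2150 = 0.00405.
Flow is from higher to lower head: from BH-3 toward BH-9, i.e. toward the south.

i ≈ 0.00405; groundwater flows toward the south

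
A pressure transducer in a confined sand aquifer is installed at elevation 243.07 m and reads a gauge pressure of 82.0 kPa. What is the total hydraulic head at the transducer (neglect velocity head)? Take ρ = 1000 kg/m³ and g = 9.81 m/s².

h ≈ 251.43 m

ψ = P/(ρg) = 82.0×1000 / (1000 × 9.81) = 8.36 m.
h = z + ψ = 243.07 + 8.36 = 251.43 m.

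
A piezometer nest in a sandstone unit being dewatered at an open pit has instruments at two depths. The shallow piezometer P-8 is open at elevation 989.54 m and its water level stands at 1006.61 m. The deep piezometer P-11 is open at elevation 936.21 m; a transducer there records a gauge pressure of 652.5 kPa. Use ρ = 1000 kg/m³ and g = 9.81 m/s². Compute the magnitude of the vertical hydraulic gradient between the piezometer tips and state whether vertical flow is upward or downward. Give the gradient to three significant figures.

Total head at P-8: h = 1006.61 m (water level in the standpipe).
Pressure head at P-11: ψ = P/(ρg) = 652.5×1000 / (1000 × 9.81) = 66.51 m.
Total head at P-11: h = z + ψ = 936.21 + 66.51 = 1002.72 m.
Δh = h(P-8) − h(P-11) = 1006.61 − 1002.72 = 3.89 m.
Vertical separation Δz = 989.54 − 936.21 = 53.33 m.
|i_v| = |Δh| / Δz = 3.89 / 53.33 = 0.0729.
Head is higher in the shallow piezometer, so vertical flow is downward (recharge condition).

|i_v| ≈ 0.0729; vertical flow is downward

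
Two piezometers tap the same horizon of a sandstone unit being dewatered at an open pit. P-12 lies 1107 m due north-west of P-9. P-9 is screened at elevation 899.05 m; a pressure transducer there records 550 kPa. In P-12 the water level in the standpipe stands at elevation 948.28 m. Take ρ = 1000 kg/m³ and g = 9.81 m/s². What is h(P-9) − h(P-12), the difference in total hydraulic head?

Δh ≈ 6.84 m

Pressure head at P-9: ψ = P/(ρg) = 550×1000 / (1000 × 9.81) = 56.07 m.
Total head at P-9: h = z + ψ = 899.05 + 56.07 = 955.12 m.
Total head at P-12: h = 948.28 m (water level in the piezometer is the total head).
Head difference: h(P-9) − h(P-12) = 955.12 − 948.28 = 6.84 m.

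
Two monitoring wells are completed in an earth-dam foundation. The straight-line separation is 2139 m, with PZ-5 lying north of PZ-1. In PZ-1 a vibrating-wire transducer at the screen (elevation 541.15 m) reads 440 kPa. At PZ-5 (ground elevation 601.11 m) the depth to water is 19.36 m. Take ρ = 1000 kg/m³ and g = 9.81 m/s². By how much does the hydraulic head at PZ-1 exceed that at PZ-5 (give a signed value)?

Pressure head at PZ-1: ψ = P/(ρg) = 440×1000 / (1000 × 9.81) = 44.85 m.
Total head at PZ-1: h = z + ψ = 541.15 + 44.85 = 586.00 m.
Total head at PZ-5: h = 601.11 − 19.36 = 581.75 m.
Head difference: h(PZ-1) − h(PZ-5) = 586.00 − 581.75 = 4.25 m.

Δh ≈ 4.25 m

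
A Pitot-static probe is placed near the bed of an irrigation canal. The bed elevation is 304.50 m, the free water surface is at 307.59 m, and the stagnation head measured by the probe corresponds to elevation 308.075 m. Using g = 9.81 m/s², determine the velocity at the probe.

v ≈ 3.08 m/s

Near the bed, under hydrostatic conditions, the piezometric head (z + ψ) equals the free-surface elevation, 307.59 m.
Velocity head = total − piezometric = 308.075 − 307.59 = 0.485 m.
v = √(2g·h_v) = √(2 × 9.81 × 0.485) = 3.08 m/s.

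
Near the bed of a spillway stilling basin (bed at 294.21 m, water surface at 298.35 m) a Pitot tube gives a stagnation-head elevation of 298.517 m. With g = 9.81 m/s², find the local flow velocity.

Near the bed, under hydrostatic conditions, the piezometric head (z + ψ) equals the free-surface elevation, 298.35 m.
Velocity head = total − piezometric = 298.517 − 298.35 = 0.167 m.
v = √(2g·h_v) = √(2 × 9.81 × 0.167) = 1.81 m/s.

v ≈ 1.81 m/s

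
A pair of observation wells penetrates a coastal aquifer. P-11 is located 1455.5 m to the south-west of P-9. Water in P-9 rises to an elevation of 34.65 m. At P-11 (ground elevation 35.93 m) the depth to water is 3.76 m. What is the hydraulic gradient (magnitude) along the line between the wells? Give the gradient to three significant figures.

i ≈ 0.00170

Total head at P-9: h = 34.65 m (water level in the piezometer is the total head).
Total head at P-11: h = 35.93 − 3.76 = 32.17 m.
Head difference: h(P-9) − h(P-11) = 34.65 − 32.17 = 2.48 m.
Hydraulic gradient: i = |Δh| / L = 2.48 / 1455.5 = 0.00170.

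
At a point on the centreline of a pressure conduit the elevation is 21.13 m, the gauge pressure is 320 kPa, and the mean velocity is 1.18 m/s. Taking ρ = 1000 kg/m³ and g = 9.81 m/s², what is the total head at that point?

Pressure head ψ = P/(ρg) = 320×1000 / (1000 × 9.81) = 32.62 m.
Velocity head = v²/(2g) = 1.18² / (2 × 9.81) = 0.071 m.
h = z + ψ + v²/(2g) = 21.13 + 32.62 + 0.071 = 53.82 m.

h ≈ 53.82 m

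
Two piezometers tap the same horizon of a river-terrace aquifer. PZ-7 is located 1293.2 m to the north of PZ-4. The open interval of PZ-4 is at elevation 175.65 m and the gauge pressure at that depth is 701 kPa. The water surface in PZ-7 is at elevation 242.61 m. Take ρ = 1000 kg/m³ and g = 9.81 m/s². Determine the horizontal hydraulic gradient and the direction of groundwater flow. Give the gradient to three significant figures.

i ≈ 0.00348; groundwater flows toward the north

Pressure head at PZ-4: ψ = P/(ρg) = 701×1000 / (1000 × 9.81) = 71.46 m.
Total head at PZ-4: h = z + ψ = 175.65 + 71.46 = 247.11 m.
Total head at PZ-7: h = 242.61 m (water level in the piezometer is the total head).
Head difference: h(PZ-4) − h(PZ-7) = 247.11 − 242.61 = 4.50 m.
Hydraulic gradient: i = |Δh| / L = 4.50 / 1293.2 = 0.00348.
Flow is from higher to lower head: from PZ-4 toward PZ-7, i.e. toward the north.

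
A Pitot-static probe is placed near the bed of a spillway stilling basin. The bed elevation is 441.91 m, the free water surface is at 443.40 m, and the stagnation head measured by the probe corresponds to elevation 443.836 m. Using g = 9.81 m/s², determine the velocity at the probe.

Near the bed, under hydrostatic conditions, the piezometric head (z + ψ) equals the free-surface elevation, 443.40 m.
Velocity head = total − piezometric = 443.836 − 443.40 = 0.436 m.
v = √(2g·h_v) = √(2 × 9.81 × 0.436) = 2.92 m/s.

v ≈ 2.92 m/s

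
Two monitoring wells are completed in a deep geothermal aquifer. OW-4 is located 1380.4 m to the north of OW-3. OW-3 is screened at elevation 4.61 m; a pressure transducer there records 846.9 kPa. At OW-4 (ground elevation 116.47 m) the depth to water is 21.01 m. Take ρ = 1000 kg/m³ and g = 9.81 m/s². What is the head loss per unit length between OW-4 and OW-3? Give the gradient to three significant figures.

i ≈ 0.00327 m/m

Pressure head at OW-3: ψ = P/(ρg) = 846.9×1000 / (1000 × 9.81) = 86.33 m.
Total head at OW-3: h = z + ψ = 4.61 + 86.33 = 90.94 m.
Total head at OW-4: h = 116.47 − 21.01 = 95.46 m.
Head difference: h(OW-3) − h(OW-4) = 90.94 − 95.46 = -4.52 m.
Hydraulic gradient: i = |Δh| / L = 4.52 / 1380.4 = 0.00327.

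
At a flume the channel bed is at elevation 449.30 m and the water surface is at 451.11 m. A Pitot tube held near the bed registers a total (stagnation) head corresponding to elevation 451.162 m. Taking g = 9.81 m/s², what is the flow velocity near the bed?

v ≈ 1.01 m/s

Near the bed, under hydrostatic conditions, the piezometric head (z + ψ) equals the free-surface elevation, 451.11 m.
Velocity head = total − piezometric = 451.162 − 451.11 = 0.052 m.
v = √(2g·h_v) = √(2 × 9.81 × 0.052) = 1.01 m/s.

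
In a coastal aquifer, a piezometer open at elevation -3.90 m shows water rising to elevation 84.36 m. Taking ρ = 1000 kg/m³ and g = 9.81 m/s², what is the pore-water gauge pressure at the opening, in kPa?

Pressure head ψ = h − z = 84.36 − (-3.90) = 88.26 m.
P = ρgψ = 1000 × 9.81 × 88.26 = 865831 Pa ≈ 866 kPa.

P ≈ 866 kPa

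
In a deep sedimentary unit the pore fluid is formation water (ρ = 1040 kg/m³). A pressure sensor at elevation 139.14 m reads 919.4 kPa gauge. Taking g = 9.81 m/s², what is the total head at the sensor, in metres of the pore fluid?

ψ = P/(ρg) = 919.4×1000 / (1040 × 9.81) = 90.12 m.
h = z + ψ = 139.14 + 90.12 = 229.26 m.

h ≈ 229.26 m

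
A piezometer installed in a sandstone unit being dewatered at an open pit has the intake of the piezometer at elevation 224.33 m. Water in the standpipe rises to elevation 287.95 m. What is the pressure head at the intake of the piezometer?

ψ ≈ 63.62 m

Total head h = 287.95 m (the water-surface elevation in the piezometer).
Pressure head ψ = h − z = 287.95 − 224.33 = 63.62 m.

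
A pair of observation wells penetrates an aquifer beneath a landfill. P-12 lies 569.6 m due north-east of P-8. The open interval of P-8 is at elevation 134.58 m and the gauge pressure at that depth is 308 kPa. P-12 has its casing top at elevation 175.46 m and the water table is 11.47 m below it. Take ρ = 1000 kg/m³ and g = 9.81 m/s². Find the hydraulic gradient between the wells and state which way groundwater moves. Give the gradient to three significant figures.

i ≈ 0.00349; groundwater flows toward the north-east

Pressure head at P-8: ψ = P/(ρg) = 308×1000 / (1000 × 9.81) = 31.40 m.
Total head at P-8: h = z + ψ = 134.58 + 31.40 = 165.98 m.
Total head at P-12: h = 175.46 − 11.47 = 163.99 m.
Head difference: h(P-8) − h(P-12) = 165.98 − 163.99 = 1.99 m.
Hydraulic gradient: i = |Δh| / L = 1.99 / 569.6 = 0.00349.
Flow is from higher to lower head: from P-8 toward P-12, i.e. toward the north-east.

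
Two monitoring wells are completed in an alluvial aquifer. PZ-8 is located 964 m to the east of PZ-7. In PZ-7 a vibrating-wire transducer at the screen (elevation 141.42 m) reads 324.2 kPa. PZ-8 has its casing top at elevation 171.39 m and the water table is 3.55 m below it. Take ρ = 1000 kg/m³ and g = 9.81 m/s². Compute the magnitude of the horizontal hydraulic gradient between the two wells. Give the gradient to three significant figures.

Pressure head at PZ-7: ψ = P/(ρg) = 324.2×1000 / (1000 × 9.81) = 33.05 m.
Total head at PZ-7: h = z + ψ = 141.42 + 33.05 = 174.47 m.
Total head at PZ-8: h = 171.39 − 3.55 = 167.84 m.
Head difference: h(PZ-7) − h(PZ-8) = 174.47 − 167.84 = 6.63 m.
Hydraulic gradient: i = |Δh| / L = 6.63 / 964 = 0.00688.

i ≈ 0.00688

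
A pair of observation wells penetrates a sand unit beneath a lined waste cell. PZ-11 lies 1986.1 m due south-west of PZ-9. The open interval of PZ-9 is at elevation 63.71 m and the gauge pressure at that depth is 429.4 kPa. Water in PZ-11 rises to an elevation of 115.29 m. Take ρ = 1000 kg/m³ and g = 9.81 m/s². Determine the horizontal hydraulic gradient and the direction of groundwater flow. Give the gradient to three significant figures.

i ≈ 0.00393; groundwater flows toward the north-east

Pressure head at PZ-9: ψ = P/(ρg) = 429.4×1000 / (1000 × 9.81) = 43.77 m.
Total head at PZ-9: h = z + ψ = 63.71 + 43.77 = 107.48 m.
Total head at PZ-11: h = 115.29 m (water level in the piezometer is the total head).
Head difference: h(PZ-9) − h(PZ-11) = 107.48 − 115.29 = -7.81 m.
Hydraulic gradient: i = |Δh| / L = 7.81 / 1986.1 = 0.00393.
Flow is from higher to lower head: from PZ-11 toward PZ-9, i.e. toward the north-east.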